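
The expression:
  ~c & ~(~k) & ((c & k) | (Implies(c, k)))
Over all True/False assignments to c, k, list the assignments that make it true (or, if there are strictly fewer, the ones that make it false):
is true only for:
  c=False, k=True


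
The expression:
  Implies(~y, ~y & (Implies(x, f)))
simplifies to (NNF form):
f | y | ~x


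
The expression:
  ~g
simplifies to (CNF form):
~g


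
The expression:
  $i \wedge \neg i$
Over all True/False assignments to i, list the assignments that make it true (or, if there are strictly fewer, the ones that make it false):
is never true.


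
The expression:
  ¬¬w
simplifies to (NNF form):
w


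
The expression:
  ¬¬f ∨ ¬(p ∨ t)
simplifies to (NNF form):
f ∨ (¬p ∧ ¬t)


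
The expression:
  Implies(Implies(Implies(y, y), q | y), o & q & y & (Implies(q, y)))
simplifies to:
(o & q & y) | (~q & ~y)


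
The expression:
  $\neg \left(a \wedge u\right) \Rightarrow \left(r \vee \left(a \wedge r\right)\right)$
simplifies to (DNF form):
$r \vee \left(a \wedge u\right)$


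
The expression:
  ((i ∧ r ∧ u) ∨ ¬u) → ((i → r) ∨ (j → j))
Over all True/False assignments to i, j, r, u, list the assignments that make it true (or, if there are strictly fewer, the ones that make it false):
is always true.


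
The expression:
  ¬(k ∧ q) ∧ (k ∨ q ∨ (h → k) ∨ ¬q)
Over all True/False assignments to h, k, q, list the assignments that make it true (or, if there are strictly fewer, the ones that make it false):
is false only for:
  h=False, k=True, q=True;
  h=True, k=True, q=True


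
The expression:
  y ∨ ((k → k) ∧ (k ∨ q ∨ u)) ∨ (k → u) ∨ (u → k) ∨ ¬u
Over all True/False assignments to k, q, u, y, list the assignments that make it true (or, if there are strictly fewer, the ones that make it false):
is always true.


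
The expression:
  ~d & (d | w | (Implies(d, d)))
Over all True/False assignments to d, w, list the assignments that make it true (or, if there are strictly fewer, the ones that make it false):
is true only for:
  d=False, w=False;
  d=False, w=True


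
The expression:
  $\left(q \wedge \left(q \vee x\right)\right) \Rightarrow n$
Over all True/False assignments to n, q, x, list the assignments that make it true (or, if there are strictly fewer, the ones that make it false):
is false only for:
  n=False, q=True, x=False;
  n=False, q=True, x=True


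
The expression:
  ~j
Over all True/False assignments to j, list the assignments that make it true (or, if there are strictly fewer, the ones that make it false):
is true only for:
  j=False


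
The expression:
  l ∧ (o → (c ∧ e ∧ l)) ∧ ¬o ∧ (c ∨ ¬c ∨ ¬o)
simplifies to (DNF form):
l ∧ ¬o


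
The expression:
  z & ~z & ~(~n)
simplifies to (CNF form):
False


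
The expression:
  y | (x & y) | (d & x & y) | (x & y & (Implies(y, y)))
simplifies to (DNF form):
y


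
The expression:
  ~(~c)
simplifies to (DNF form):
c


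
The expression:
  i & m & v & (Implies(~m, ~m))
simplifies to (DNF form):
i & m & v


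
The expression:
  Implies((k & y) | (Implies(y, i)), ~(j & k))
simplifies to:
~j | ~k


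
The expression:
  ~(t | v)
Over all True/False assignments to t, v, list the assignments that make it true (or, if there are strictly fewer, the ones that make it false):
is true only for:
  t=False, v=False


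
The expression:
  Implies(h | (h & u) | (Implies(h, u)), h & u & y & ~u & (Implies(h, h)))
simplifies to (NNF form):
False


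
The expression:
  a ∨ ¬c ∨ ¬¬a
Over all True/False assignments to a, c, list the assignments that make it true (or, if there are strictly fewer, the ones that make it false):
is false only for:
  a=False, c=True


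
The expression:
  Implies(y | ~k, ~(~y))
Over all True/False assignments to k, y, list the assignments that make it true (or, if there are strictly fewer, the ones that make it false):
is false only for:
  k=False, y=False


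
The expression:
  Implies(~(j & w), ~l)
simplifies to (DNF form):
~l | (j & w)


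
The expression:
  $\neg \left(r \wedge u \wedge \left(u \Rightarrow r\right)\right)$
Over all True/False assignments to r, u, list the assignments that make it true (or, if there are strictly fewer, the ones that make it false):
is false only for:
  r=True, u=True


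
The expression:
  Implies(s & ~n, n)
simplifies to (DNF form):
n | ~s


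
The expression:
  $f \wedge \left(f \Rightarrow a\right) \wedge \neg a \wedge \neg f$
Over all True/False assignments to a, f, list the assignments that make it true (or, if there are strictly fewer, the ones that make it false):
is never true.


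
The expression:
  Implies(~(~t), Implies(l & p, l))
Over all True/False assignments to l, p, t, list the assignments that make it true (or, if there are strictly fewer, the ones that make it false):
is always true.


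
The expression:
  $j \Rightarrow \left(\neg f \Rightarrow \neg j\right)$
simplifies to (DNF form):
$f \vee \neg j$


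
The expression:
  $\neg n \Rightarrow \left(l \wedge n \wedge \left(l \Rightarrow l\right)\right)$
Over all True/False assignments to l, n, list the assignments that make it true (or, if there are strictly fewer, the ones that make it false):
is true only for:
  l=False, n=True;
  l=True, n=True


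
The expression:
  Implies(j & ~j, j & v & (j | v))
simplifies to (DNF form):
True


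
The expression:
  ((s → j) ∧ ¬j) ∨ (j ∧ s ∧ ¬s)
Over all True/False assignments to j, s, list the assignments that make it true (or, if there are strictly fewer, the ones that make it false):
is true only for:
  j=False, s=False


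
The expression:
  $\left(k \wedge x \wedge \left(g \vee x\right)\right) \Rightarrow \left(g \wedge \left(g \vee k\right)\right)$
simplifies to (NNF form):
$g \vee \neg k \vee \neg x$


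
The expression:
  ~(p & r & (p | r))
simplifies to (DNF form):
~p | ~r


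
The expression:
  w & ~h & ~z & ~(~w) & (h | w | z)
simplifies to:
w & ~h & ~z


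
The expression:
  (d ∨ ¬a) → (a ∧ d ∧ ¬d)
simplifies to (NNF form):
a ∧ ¬d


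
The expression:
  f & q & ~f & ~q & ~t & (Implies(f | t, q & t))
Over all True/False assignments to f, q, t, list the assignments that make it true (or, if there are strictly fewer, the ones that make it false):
is never true.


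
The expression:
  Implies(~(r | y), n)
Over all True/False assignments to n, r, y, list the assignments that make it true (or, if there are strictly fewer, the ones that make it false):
is false only for:
  n=False, r=False, y=False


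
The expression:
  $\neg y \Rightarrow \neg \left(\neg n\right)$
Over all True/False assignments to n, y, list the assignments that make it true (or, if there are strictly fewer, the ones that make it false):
is false only for:
  n=False, y=False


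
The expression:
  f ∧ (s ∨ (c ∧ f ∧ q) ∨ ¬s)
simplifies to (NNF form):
f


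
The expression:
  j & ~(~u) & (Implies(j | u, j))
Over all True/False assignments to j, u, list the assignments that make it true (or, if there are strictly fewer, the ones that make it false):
is true only for:
  j=True, u=True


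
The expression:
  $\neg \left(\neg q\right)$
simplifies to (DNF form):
$q$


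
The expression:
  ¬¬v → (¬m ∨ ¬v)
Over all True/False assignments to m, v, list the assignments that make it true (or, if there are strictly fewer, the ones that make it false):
is false only for:
  m=True, v=True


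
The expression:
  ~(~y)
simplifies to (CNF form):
y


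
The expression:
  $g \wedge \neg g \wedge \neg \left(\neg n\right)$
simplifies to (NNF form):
$\text{False}$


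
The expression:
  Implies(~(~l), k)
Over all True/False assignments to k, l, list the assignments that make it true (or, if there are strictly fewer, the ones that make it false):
is false only for:
  k=False, l=True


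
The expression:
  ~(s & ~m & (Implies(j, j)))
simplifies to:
m | ~s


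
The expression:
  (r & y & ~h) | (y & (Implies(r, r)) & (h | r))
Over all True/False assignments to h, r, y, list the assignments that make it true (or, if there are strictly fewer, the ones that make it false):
is true only for:
  h=False, r=True, y=True;
  h=True, r=False, y=True;
  h=True, r=True, y=True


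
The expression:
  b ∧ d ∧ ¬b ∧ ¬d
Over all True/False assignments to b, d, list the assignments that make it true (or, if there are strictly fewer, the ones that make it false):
is never true.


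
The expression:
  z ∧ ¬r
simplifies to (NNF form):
z ∧ ¬r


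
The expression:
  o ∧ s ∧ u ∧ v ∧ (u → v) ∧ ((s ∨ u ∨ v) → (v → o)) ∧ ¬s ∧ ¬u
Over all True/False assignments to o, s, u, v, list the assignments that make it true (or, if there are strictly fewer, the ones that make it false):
is never true.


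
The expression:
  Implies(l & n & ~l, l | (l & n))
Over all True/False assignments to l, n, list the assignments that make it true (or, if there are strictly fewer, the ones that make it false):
is always true.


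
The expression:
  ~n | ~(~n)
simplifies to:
True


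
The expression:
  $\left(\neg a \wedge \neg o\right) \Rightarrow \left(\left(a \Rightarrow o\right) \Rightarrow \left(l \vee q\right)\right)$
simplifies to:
$a \vee l \vee o \vee q$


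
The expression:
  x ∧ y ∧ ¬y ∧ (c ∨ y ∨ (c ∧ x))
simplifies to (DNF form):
False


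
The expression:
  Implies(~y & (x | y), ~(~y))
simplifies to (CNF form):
y | ~x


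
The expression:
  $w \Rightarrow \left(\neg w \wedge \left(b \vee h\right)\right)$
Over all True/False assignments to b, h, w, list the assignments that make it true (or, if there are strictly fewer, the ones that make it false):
is true only for:
  b=False, h=False, w=False;
  b=False, h=True, w=False;
  b=True, h=False, w=False;
  b=True, h=True, w=False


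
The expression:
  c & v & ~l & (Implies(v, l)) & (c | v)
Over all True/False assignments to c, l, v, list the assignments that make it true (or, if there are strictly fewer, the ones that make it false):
is never true.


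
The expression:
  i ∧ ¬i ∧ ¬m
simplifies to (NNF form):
False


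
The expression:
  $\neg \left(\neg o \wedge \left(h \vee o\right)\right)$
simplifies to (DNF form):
$o \vee \neg h$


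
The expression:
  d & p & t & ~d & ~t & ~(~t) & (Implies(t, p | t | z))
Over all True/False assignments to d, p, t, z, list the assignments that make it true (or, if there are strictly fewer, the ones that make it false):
is never true.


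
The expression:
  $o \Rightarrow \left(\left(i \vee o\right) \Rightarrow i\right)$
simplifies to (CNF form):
$i \vee \neg o$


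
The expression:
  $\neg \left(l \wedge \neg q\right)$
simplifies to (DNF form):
$q \vee \neg l$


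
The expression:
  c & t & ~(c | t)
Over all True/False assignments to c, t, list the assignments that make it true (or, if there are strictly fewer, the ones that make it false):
is never true.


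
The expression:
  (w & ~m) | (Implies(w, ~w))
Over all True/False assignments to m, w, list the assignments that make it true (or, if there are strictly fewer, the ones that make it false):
is false only for:
  m=True, w=True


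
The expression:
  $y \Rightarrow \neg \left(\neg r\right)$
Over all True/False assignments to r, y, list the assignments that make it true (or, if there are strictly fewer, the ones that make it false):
is false only for:
  r=False, y=True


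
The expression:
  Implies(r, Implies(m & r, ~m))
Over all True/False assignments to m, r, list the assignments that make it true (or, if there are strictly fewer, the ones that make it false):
is false only for:
  m=True, r=True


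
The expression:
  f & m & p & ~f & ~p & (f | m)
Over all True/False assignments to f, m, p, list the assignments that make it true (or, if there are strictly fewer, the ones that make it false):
is never true.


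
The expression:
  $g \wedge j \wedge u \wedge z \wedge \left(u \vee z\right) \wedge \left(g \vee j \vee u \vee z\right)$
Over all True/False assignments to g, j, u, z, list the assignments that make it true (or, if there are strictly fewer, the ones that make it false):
is true only for:
  g=True, j=True, u=True, z=True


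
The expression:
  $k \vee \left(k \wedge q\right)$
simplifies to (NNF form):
$k$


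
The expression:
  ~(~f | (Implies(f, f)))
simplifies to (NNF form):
False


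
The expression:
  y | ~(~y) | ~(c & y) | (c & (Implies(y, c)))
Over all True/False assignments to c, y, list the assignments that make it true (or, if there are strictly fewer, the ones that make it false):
is always true.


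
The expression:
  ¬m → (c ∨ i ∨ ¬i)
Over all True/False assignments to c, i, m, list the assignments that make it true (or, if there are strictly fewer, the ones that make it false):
is always true.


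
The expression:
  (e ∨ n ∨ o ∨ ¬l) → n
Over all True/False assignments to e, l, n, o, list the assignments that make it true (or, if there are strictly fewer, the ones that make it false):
is false only for:
  e=False, l=False, n=False, o=False;
  e=False, l=False, n=False, o=True;
  e=False, l=True, n=False, o=True;
  e=True, l=False, n=False, o=False;
  e=True, l=False, n=False, o=True;
  e=True, l=True, n=False, o=False;
  e=True, l=True, n=False, o=True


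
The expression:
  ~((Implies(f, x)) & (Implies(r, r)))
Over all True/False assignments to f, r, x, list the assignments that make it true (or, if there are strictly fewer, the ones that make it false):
is true only for:
  f=True, r=False, x=False;
  f=True, r=True, x=False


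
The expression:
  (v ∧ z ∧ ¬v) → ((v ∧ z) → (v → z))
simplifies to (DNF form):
True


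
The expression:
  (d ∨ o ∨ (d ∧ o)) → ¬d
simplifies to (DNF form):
¬d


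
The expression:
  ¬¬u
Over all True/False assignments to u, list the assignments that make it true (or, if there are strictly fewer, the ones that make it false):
is true only for:
  u=True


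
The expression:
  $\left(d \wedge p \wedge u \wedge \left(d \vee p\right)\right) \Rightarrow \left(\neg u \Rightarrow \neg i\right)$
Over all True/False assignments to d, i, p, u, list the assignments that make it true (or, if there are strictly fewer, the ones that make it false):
is always true.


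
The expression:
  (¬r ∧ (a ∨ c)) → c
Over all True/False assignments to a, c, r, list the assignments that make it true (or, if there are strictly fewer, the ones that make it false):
is false only for:
  a=True, c=False, r=False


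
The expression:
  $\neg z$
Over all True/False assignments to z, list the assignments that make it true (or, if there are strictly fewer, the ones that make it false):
is true only for:
  z=False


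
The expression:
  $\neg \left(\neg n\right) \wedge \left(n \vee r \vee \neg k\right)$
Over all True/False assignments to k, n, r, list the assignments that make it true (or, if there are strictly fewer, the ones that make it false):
is true only for:
  k=False, n=True, r=False;
  k=False, n=True, r=True;
  k=True, n=True, r=False;
  k=True, n=True, r=True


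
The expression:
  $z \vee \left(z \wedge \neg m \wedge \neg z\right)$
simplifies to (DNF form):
$z$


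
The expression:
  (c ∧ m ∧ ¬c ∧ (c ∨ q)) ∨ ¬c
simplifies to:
¬c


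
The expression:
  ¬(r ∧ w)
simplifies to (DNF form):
¬r ∨ ¬w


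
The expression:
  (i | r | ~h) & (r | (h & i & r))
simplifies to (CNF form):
r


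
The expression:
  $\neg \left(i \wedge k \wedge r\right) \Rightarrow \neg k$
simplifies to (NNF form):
$\left(i \wedge r\right) \vee \neg k$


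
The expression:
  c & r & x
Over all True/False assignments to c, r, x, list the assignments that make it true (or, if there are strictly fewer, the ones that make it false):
is true only for:
  c=True, r=True, x=True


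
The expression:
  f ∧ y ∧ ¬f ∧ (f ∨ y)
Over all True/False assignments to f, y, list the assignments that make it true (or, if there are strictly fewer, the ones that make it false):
is never true.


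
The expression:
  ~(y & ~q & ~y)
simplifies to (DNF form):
True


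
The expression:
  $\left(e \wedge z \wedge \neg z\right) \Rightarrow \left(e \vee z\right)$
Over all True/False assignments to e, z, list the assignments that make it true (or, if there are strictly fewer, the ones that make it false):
is always true.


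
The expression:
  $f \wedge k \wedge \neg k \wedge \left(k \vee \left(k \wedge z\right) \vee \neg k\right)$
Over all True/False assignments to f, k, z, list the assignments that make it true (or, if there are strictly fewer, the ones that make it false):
is never true.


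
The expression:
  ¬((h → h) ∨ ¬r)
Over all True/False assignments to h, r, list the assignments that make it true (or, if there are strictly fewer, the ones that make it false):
is never true.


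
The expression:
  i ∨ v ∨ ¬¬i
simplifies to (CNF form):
i ∨ v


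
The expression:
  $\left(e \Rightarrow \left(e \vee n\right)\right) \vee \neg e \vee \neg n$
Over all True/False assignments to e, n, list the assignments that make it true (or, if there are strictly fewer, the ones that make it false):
is always true.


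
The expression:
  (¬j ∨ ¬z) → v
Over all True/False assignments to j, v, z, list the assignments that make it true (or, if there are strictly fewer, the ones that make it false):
is false only for:
  j=False, v=False, z=False;
  j=False, v=False, z=True;
  j=True, v=False, z=False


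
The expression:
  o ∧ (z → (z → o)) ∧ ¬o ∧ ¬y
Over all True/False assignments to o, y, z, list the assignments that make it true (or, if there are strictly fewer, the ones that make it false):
is never true.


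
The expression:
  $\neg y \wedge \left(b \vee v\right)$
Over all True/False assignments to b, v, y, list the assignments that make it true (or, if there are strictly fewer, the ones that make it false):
is true only for:
  b=False, v=True, y=False;
  b=True, v=False, y=False;
  b=True, v=True, y=False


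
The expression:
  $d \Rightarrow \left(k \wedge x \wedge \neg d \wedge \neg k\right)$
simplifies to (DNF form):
$\neg d$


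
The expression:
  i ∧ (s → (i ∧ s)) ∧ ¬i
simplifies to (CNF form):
False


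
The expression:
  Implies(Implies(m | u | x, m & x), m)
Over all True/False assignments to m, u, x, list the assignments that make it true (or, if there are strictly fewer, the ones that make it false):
is false only for:
  m=False, u=False, x=False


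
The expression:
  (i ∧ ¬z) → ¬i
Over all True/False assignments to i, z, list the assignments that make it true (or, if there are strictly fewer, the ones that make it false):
is false only for:
  i=True, z=False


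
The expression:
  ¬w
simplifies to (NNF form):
¬w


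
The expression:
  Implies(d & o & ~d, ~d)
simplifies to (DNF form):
True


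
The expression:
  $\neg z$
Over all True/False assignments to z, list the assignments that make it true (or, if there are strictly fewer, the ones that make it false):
is true only for:
  z=False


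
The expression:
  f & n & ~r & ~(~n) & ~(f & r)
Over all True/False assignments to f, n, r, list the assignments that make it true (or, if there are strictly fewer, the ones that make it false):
is true only for:
  f=True, n=True, r=False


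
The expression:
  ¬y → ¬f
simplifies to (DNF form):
y ∨ ¬f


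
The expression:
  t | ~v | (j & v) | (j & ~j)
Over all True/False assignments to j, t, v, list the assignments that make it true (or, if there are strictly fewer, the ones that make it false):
is false only for:
  j=False, t=False, v=True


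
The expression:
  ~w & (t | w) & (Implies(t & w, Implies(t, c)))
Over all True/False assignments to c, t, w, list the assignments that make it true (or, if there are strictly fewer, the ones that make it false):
is true only for:
  c=False, t=True, w=False;
  c=True, t=True, w=False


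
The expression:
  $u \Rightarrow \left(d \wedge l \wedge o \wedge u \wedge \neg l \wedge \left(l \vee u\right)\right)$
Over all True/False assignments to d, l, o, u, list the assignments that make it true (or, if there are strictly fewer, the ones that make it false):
is true only for:
  d=False, l=False, o=False, u=False;
  d=False, l=False, o=True, u=False;
  d=False, l=True, o=False, u=False;
  d=False, l=True, o=True, u=False;
  d=True, l=False, o=False, u=False;
  d=True, l=False, o=True, u=False;
  d=True, l=True, o=False, u=False;
  d=True, l=True, o=True, u=False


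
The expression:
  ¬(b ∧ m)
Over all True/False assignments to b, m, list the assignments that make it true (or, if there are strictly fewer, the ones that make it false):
is false only for:
  b=True, m=True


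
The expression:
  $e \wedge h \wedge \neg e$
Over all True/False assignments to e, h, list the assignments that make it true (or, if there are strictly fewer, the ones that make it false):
is never true.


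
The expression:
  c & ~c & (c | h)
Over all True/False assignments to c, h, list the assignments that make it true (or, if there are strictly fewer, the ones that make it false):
is never true.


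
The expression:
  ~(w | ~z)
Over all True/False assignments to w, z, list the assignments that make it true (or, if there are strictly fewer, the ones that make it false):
is true only for:
  w=False, z=True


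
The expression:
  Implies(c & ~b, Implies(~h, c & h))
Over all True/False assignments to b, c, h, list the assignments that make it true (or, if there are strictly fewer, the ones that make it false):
is false only for:
  b=False, c=True, h=False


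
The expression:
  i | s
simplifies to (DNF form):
i | s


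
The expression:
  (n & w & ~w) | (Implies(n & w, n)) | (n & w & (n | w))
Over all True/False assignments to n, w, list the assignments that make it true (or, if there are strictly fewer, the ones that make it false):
is always true.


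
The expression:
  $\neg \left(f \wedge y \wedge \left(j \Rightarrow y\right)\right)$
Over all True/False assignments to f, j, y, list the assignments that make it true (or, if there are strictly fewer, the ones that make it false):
is false only for:
  f=True, j=False, y=True;
  f=True, j=True, y=True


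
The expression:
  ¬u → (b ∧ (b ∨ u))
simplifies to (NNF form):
b ∨ u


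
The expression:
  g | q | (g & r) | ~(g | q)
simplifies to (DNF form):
True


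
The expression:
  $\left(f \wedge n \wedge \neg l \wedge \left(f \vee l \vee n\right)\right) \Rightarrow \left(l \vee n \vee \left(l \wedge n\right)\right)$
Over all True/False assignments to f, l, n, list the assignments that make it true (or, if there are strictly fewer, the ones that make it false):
is always true.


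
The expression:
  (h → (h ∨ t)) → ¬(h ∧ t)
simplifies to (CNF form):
¬h ∨ ¬t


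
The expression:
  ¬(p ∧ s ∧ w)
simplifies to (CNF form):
¬p ∨ ¬s ∨ ¬w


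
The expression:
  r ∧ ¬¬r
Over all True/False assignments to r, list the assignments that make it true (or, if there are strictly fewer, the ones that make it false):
is true only for:
  r=True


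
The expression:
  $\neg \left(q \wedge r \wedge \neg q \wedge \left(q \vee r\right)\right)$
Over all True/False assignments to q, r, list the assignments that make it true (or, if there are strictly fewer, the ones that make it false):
is always true.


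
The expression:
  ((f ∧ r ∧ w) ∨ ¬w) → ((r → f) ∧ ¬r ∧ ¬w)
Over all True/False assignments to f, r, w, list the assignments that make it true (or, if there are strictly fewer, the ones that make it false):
is false only for:
  f=False, r=True, w=False;
  f=True, r=True, w=False;
  f=True, r=True, w=True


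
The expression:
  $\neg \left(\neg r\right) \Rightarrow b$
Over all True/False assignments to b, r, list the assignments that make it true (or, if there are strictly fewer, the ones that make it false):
is false only for:
  b=False, r=True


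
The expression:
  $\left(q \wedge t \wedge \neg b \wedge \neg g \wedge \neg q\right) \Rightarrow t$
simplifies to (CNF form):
$\text{True}$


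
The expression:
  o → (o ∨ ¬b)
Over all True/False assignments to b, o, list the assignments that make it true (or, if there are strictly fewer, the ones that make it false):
is always true.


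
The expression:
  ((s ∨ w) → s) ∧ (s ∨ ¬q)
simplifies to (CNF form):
(s ∨ ¬q) ∧ (s ∨ ¬w)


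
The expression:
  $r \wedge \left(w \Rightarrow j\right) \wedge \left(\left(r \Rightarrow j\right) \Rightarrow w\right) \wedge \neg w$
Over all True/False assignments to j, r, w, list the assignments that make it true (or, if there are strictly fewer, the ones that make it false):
is true only for:
  j=False, r=True, w=False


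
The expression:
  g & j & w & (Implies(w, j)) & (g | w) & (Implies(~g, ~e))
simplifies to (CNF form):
g & j & w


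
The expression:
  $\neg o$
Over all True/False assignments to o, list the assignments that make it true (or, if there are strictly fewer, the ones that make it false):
is true only for:
  o=False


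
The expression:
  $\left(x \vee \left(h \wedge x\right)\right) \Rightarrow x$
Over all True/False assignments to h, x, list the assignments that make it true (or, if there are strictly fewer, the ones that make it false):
is always true.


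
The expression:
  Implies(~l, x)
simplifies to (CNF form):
l | x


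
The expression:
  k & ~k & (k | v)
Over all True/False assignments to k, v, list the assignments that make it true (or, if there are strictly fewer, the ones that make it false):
is never true.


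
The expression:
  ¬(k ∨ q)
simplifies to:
¬k ∧ ¬q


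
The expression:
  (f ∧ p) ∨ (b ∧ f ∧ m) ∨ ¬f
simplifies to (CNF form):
(b ∨ p ∨ ¬f) ∧ (m ∨ p ∨ ¬f)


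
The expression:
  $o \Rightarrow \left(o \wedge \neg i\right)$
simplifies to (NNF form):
$\neg i \vee \neg o$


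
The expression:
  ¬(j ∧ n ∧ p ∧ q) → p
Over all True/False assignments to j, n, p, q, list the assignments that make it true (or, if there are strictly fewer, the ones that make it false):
is true only for:
  j=False, n=False, p=True, q=False;
  j=False, n=False, p=True, q=True;
  j=False, n=True, p=True, q=False;
  j=False, n=True, p=True, q=True;
  j=True, n=False, p=True, q=False;
  j=True, n=False, p=True, q=True;
  j=True, n=True, p=True, q=False;
  j=True, n=True, p=True, q=True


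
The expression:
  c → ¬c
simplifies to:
¬c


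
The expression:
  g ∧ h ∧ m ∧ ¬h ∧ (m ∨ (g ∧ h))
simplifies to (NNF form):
False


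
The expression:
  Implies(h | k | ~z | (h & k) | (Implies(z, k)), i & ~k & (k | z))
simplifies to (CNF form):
z & ~k & (i | ~h)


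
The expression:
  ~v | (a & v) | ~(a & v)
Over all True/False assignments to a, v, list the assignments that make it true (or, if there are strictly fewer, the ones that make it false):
is always true.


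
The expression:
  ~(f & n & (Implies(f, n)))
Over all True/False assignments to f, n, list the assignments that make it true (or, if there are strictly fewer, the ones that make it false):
is false only for:
  f=True, n=True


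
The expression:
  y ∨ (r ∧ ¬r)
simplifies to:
y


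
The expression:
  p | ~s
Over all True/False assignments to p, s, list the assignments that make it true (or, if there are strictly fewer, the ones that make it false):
is false only for:
  p=False, s=True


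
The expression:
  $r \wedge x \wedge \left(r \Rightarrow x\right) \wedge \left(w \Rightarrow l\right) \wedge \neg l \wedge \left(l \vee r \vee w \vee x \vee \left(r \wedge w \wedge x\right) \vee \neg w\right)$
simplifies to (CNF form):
$r \wedge x \wedge \neg l \wedge \neg w$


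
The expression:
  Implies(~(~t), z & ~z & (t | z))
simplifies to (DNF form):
~t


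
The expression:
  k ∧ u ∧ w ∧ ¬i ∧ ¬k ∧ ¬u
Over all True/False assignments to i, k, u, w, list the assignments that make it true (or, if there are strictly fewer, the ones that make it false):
is never true.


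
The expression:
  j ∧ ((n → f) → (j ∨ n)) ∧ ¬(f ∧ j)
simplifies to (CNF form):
j ∧ ¬f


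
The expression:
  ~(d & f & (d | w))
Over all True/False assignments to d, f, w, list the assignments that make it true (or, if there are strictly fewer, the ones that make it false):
is false only for:
  d=True, f=True, w=False;
  d=True, f=True, w=True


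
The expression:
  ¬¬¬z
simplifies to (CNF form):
¬z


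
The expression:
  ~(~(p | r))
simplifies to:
p | r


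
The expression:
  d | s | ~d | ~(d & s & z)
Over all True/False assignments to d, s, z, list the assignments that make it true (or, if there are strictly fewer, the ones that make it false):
is always true.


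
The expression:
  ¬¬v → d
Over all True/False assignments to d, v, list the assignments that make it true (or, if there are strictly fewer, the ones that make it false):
is false only for:
  d=False, v=True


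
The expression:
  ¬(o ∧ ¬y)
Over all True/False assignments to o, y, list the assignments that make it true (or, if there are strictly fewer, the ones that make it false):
is false only for:
  o=True, y=False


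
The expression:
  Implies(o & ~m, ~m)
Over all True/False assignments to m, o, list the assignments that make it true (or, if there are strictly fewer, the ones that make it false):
is always true.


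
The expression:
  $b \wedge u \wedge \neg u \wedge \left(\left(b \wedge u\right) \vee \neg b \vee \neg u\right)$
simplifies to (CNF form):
$\text{False}$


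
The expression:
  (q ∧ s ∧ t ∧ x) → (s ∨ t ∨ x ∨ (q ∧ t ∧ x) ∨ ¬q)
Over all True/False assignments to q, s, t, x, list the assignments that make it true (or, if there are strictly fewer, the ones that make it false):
is always true.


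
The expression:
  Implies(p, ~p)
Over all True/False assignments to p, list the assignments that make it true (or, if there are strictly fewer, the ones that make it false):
is true only for:
  p=False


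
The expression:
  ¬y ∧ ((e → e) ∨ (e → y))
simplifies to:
¬y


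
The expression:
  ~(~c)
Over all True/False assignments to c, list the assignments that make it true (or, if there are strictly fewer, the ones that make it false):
is true only for:
  c=True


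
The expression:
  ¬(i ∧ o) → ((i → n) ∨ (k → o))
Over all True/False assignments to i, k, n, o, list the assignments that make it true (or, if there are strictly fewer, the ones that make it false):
is false only for:
  i=True, k=True, n=False, o=False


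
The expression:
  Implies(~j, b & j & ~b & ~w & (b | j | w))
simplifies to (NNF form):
j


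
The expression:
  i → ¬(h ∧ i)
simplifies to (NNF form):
¬h ∨ ¬i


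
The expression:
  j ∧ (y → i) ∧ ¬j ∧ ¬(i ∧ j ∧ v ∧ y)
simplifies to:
False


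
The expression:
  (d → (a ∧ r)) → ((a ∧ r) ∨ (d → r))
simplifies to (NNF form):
True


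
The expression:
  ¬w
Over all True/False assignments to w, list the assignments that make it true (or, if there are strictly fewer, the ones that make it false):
is true only for:
  w=False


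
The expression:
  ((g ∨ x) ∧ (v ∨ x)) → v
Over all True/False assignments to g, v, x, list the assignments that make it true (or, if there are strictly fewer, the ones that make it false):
is false only for:
  g=False, v=False, x=True;
  g=True, v=False, x=True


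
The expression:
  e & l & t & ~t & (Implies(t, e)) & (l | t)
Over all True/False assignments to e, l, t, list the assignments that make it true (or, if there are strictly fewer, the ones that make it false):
is never true.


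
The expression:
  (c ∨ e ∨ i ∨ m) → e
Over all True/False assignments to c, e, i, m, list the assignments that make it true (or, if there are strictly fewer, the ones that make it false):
is false only for:
  c=False, e=False, i=False, m=True;
  c=False, e=False, i=True, m=False;
  c=False, e=False, i=True, m=True;
  c=True, e=False, i=False, m=False;
  c=True, e=False, i=False, m=True;
  c=True, e=False, i=True, m=False;
  c=True, e=False, i=True, m=True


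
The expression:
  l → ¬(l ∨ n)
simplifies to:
¬l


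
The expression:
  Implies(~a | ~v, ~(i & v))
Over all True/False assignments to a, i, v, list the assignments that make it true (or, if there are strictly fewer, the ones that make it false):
is false only for:
  a=False, i=True, v=True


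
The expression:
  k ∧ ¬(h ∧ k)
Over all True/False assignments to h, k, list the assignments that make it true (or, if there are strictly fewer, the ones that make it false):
is true only for:
  h=False, k=True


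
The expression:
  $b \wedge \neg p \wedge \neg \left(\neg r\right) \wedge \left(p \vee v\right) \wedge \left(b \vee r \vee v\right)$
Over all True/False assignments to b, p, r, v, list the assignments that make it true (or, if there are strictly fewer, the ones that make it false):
is true only for:
  b=True, p=False, r=True, v=True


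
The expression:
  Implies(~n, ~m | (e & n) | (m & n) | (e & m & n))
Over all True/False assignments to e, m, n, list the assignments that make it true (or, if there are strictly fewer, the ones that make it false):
is false only for:
  e=False, m=True, n=False;
  e=True, m=True, n=False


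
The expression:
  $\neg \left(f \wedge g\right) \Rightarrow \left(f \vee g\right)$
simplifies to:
$f \vee g$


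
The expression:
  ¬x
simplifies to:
¬x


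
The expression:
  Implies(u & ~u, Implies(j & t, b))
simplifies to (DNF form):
True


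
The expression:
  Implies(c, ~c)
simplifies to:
~c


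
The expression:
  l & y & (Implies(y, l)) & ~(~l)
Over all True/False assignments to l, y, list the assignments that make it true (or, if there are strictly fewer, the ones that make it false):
is true only for:
  l=True, y=True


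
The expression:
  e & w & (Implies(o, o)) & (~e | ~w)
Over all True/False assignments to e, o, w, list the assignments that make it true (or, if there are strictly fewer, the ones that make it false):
is never true.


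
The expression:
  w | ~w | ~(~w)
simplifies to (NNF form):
True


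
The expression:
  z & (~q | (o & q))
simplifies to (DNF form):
(o & z) | (z & ~q)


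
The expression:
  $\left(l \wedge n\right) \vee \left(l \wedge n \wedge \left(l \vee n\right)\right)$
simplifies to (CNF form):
$l \wedge n$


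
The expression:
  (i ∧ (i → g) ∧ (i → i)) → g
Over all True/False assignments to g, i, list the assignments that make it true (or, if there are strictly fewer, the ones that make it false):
is always true.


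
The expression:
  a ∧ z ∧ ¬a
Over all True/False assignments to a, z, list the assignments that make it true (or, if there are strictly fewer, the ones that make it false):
is never true.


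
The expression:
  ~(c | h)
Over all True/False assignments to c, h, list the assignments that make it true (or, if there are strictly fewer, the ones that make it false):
is true only for:
  c=False, h=False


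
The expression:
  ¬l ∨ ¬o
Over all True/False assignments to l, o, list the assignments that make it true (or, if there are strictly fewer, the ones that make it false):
is false only for:
  l=True, o=True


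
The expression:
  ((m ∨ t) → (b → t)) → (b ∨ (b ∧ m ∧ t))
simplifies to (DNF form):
b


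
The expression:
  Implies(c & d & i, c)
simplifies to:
True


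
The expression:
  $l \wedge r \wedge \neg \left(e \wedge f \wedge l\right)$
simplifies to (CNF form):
$l \wedge r \wedge \left(\neg e \vee \neg f\right)$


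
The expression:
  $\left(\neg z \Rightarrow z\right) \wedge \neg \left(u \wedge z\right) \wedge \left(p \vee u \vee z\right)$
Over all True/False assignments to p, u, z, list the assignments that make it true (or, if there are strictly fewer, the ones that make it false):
is true only for:
  p=False, u=False, z=True;
  p=True, u=False, z=True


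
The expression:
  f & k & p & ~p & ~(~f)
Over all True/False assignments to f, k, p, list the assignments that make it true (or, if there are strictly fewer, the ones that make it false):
is never true.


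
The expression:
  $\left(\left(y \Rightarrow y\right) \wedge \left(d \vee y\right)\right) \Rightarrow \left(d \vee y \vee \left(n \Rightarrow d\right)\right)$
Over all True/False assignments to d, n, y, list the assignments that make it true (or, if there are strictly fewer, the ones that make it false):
is always true.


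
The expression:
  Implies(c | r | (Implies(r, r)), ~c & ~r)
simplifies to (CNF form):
~c & ~r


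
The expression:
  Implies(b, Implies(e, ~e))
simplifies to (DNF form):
~b | ~e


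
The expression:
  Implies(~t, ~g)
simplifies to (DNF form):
t | ~g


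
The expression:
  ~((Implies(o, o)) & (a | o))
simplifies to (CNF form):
~a & ~o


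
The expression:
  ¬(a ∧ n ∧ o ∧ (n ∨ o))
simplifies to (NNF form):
¬a ∨ ¬n ∨ ¬o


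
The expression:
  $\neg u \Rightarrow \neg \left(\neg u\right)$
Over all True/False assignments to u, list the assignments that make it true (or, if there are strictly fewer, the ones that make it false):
is true only for:
  u=True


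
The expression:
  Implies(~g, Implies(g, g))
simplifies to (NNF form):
True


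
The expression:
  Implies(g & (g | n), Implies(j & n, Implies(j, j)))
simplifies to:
True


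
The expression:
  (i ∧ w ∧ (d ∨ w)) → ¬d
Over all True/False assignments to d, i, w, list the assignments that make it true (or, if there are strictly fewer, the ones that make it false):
is false only for:
  d=True, i=True, w=True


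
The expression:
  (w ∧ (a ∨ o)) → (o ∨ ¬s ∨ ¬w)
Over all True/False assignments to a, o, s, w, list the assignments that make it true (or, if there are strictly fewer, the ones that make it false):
is false only for:
  a=True, o=False, s=True, w=True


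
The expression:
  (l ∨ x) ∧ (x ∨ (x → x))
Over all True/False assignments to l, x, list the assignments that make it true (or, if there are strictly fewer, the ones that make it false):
is false only for:
  l=False, x=False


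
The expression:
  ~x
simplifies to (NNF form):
~x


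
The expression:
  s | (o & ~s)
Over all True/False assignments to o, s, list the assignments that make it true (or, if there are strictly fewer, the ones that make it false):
is false only for:
  o=False, s=False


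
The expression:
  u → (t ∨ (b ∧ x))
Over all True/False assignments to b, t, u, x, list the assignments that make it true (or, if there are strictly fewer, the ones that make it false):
is false only for:
  b=False, t=False, u=True, x=False;
  b=False, t=False, u=True, x=True;
  b=True, t=False, u=True, x=False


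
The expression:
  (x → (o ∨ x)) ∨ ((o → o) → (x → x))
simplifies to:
True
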